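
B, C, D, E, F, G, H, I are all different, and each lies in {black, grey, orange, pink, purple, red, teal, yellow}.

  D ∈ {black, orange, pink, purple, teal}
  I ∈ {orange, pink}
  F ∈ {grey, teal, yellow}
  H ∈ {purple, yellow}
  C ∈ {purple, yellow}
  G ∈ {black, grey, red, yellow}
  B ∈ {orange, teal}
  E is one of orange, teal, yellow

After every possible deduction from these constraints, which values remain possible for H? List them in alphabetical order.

purple, yellow

The 8 variables draw from only 8 values {black, grey, orange, pink, purple, red, teal, yellow}, so each is used; only G can be red, hence G = red.
The 7 still-open variables together cover exactly {black, grey, orange, pink, purple, teal, yellow} — 7 values for 7 variables — and black appears only in D's list, so D = black.
The 6 still-open variables together cover exactly {grey, orange, pink, purple, teal, yellow} — 6 values for 6 variables — and grey appears only in F's list, so F = grey.
The 5 still-open variables together cover exactly {orange, pink, purple, teal, yellow} — 5 values for 5 variables — and pink appears only in I's list, so I = pink.
C and H between them cover only {purple, yellow} — a naked pair. Remove those values from E.
No further eliminations apply; H can still be any of purple, yellow.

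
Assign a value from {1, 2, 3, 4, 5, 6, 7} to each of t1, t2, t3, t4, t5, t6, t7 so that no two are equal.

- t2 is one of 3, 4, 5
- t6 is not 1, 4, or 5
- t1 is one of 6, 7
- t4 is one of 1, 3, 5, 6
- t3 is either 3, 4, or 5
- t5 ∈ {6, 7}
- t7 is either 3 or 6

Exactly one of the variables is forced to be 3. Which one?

The 7 variables draw from only 7 values {1, 2, 3, 4, 5, 6, 7}, so each is used; only t4 can be 1, hence t4 = 1.
The 6 still-open variables draw from only 6 values {2, 3, 4, 5, 6, 7}, so each is used; only t6 can be 2, hence t6 = 2.
The 2 variables t1 and t5 are confined to {6, 7}, which locks those values in; drop them from t7.
So 3 goes to t7.

t7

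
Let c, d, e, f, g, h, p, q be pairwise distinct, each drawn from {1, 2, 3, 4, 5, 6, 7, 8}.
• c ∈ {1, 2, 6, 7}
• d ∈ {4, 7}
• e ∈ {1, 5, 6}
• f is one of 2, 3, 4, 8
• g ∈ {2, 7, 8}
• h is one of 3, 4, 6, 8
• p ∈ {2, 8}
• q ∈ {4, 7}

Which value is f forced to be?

3

Among the 8 variables, 5 fits only e (and all 8 values in {1, 2, 3, 4, 5, 6, 7, 8} must be used), so e = 5.
The 7 still-open variables together cover exactly {1, 2, 3, 4, 6, 7, 8} — 7 values for 7 variables — and 1 appears only in c's list, so c = 1.
Among the 6 still-open variables, 6 fits only h (and all 6 values in {2, 3, 4, 6, 7, 8} must be used), so h = 6.
The 5 still-open variables draw from only 5 values {2, 3, 4, 7, 8}, so each is used; only f can be 3, hence f = 3.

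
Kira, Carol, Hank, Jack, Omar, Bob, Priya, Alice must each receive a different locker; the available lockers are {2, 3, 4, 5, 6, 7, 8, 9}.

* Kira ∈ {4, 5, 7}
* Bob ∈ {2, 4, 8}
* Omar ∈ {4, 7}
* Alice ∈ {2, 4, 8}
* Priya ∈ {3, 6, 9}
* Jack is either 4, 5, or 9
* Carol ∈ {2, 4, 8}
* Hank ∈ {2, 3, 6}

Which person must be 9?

Jack

Carol, Bob, Alice share exactly the 3 values {2, 4, 8}; by pigeonhole those values go to them, so strike 2, 4, 8 from Kira, Hank, Jack, Omar.
Omar's domain is down to {7}, so Omar = 7. Eliminate 7 elsewhere: Kira.
Kira's domain is down to {5}, so Kira = 5. So Jack can't be 5.
So 9 goes to Jack.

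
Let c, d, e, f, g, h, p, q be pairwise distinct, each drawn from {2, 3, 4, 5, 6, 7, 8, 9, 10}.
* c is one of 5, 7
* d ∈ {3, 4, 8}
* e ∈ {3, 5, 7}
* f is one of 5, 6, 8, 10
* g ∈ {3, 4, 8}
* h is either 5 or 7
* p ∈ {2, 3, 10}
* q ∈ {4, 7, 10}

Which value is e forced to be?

3

Among the 8 variables, 2 fits only p (and all 8 values in {2, 3, 4, 5, 6, 7, 8, 10} must be used), so p = 2.
Among the 7 still-open variables, 6 fits only f (and all 7 values in {3, 4, 5, 6, 7, 8, 10} must be used), so f = 6.
Among the 6 still-open variables, 10 fits only q (and all 6 values in {3, 4, 5, 7, 8, 10} must be used), so q = 10.
The 2 variables c and h are confined to {5, 7}, which locks those values in; drop them from e.
So e = 3.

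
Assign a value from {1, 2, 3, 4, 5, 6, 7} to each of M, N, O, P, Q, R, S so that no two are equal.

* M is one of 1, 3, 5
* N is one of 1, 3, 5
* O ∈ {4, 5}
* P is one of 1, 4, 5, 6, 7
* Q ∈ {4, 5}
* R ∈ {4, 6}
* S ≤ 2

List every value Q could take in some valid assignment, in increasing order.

4, 5

The 7 variables draw from only 7 values {1, 2, 3, 4, 5, 6, 7}, so each is used; only S can be 2, hence S = 2.
The 6 still-open variables together cover exactly {1, 3, 4, 5, 6, 7} — 6 values for 6 variables — and 7 appears only in P's list, so P = 7.
The 5 still-open variables together cover exactly {1, 3, 4, 5, 6} — 5 values for 5 variables — and 6 appears only in R's list, so R = 6.
The 2 variables O and Q are confined to {4, 5}, which locks those values in; drop them from M, N.
No further eliminations apply; Q can still be any of 4, 5.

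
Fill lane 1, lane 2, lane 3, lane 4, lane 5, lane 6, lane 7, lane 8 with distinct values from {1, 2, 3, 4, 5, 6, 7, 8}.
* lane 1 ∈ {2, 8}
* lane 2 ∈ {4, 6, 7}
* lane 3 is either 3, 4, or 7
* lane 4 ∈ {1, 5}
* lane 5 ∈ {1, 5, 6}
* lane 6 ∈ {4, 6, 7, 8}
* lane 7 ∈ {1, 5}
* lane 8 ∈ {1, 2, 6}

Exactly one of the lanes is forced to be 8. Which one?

lane 1

Among the 8 variables, 3 fits only lane 3 (and all 8 values in {1, 2, 3, 4, 5, 6, 7, 8} must be used), so lane 3 = 3.
lane 4 and lane 7 between them cover only {1, 5} — a naked pair. Remove those values from lane 5, lane 8.
lane 5's domain is down to {6}, so lane 5 = 6. Remove 6 from lane 2, lane 6, lane 8.
lane 8's domain is down to {2}, so lane 8 = 2. Remove 2 from lane 1.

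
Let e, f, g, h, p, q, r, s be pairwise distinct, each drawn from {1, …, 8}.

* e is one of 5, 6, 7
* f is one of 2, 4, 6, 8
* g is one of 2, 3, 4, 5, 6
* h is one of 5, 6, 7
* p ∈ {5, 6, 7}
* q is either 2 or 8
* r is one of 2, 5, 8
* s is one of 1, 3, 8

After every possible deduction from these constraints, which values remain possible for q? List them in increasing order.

Among the 8 variables, 1 fits only s (and all 8 values in {1, 2, 3, 4, 5, 6, 7, 8} must be used), so s = 1.
Among the 7 still-open variables, 3 fits only g (and all 7 values in {2, 3, 4, 5, 6, 7, 8} must be used), so g = 3.
The 6 still-open variables draw from only 6 values {2, 4, 5, 6, 7, 8}, so each is used; only f can be 4, hence f = 4.
The 3 variables e, h, p are confined to {5, 6, 7}, which locks those values in; drop them from r.
No further eliminations apply; q can still be any of 2, 8.

2, 8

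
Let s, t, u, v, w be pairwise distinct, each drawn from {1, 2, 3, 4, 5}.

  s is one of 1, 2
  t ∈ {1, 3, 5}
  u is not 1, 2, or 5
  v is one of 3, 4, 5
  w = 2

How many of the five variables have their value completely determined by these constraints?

2

w has just one choice, so w = 2. Remove 2 from s.
s must be 1 (only option left). So t can't be 1.
Determined: s=1, w=2. The other variables each still have more than one consistent value. That makes 2.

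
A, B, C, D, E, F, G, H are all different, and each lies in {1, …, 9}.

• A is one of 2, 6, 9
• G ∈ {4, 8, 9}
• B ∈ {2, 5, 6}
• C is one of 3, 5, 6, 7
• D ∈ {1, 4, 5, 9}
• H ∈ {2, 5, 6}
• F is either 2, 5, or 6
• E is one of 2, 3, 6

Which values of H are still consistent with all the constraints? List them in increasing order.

2, 5, 6

B, F, H share exactly the 3 values {2, 5, 6}; by pigeonhole those values go to them, so strike 2, 5, 6 from A, C, D, E.
A's domain is down to {9}, so A = 9. Strike 9 from D, G.
E must be 3 (only option left). So C can't be 3.
C must be 7 (only option left).
No further eliminations apply; H can still be any of 2, 5, 6.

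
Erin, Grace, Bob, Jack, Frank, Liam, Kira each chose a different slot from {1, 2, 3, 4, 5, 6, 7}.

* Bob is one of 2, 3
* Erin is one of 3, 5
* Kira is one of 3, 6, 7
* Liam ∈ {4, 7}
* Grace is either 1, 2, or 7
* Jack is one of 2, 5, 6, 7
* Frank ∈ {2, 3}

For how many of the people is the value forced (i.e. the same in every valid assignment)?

Among the 7 variables, 1 fits only Grace (and all 7 values in {1, 2, 3, 4, 5, 6, 7} must be used), so Grace = 1.
The 6 still-open variables draw from only 6 values {2, 3, 4, 5, 6, 7}, so each is used; only Liam can be 4, hence Liam = 4.
The 2 variables Bob and Frank are confined to {2, 3}, which locks those values in; drop them from Erin, Jack, Kira.
Erin's domain is down to {5}, so Erin = 5. So Jack can't be 5.
Determined: Erin=5, Grace=1, Liam=4. The other people each still have more than one consistent value. That makes 3.

3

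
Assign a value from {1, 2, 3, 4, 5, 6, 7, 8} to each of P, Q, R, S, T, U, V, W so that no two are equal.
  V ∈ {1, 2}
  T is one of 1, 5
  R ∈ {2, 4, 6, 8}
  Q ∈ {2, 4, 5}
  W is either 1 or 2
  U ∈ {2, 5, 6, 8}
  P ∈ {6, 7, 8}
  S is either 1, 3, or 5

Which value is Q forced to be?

The 8 variables together cover exactly {1, 2, 3, 4, 5, 6, 7, 8} — 8 values for 8 variables — and 3 appears only in S's list, so S = 3.
The 7 still-open variables draw from only 7 values {1, 2, 4, 5, 6, 7, 8}, so each is used; only P can be 7, hence P = 7.
V and W between them cover only {1, 2} — a naked pair. Remove those values from Q, R, T, U.
T has just one choice, so T = 5. So Q, U can't be 5.
So Q = 4.

4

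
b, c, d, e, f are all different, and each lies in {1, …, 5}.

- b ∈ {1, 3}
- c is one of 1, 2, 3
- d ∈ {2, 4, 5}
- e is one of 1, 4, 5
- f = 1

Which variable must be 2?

f has just one choice, so f = 1. Strike 1 from b, c, e.
That leaves b = 3. Remove 3 from c.
So 2 goes to c.

c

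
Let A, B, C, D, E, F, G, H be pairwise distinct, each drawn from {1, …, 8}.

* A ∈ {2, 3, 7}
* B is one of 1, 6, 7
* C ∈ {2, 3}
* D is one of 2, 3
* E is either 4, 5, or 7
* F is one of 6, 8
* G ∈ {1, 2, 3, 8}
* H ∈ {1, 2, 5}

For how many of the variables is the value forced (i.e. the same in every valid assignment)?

3

Among the 8 variables, 4 fits only E (and all 8 values in {1, 2, 3, 4, 5, 6, 7, 8} must be used), so E = 4.
The 7 still-open variables together cover exactly {1, 2, 3, 5, 6, 7, 8} — 7 values for 7 variables — and 5 appears only in H's list, so H = 5.
C and D share exactly the 2 values {2, 3}; by pigeonhole those values go to them, so strike 2, 3 from A, G.
A has just one choice, so A = 7. Remove 7 from B.
Determined: A=7, E=4, H=5. The other variables each still have more than one consistent value. That makes 3.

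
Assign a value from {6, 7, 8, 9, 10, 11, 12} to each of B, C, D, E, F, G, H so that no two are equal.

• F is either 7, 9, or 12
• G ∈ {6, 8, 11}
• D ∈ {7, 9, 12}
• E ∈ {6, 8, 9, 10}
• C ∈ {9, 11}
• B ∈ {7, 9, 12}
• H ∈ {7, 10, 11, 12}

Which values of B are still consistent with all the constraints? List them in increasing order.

7, 9, 12

B, D, F share exactly the 3 values {7, 9, 12}; by pigeonhole those values go to them, so strike 7, 9, 12 from C, E, H.
C has just one choice, so C = 11. Strike 11 from G, H.
That leaves H = 10. Eliminate 10 elsewhere: E.
No further eliminations apply; B can still be any of 7, 9, 12.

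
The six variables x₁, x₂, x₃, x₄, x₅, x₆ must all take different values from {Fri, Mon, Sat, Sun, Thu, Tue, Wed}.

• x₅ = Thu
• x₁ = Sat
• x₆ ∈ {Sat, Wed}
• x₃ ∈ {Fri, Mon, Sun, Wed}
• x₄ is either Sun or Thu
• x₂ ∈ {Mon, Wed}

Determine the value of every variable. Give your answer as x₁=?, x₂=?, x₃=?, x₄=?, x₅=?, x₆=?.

x₁=Sat, x₂=Mon, x₃=Fri, x₄=Sun, x₅=Thu, x₆=Wed

x₁ has just one choice, so x₁ = Sat. Strike Sat from x₆.
x₅ must be Thu (only option left). So x₄ can't be Thu.
x₆ must be Wed (only option left). Strike Wed from x₂, x₃.
That leaves x₂ = Mon. Strike Mon from x₃.
x₄ must be Sun (only option left). So x₃ can't be Sun.
x₃ has just one choice, so x₃ = Fri.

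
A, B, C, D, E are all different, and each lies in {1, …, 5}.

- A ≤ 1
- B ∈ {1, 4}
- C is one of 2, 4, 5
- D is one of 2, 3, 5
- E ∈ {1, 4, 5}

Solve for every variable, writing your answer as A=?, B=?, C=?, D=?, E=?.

A=1, B=4, C=2, D=3, E=5

A's domain is down to {1}, so A = 1. Remove 1 from B, E.
That leaves B = 4. Strike 4 from C, E.
That leaves E = 5. Remove 5 from C, D.
C must be 2 (only option left). So D can't be 2.
That leaves D = 3.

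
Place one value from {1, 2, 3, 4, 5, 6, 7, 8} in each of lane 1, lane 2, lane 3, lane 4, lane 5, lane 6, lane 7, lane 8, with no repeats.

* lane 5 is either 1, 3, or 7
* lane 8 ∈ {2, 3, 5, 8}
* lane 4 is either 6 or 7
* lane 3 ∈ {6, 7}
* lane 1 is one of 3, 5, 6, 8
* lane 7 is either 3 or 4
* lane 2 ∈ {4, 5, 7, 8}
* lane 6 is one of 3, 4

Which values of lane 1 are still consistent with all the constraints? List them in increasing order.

5, 8

The 8 variables together cover exactly {1, 2, 3, 4, 5, 6, 7, 8} — 8 values for 8 variables — and 1 appears only in lane 5's list, so lane 5 = 1.
The 7 still-open variables together cover exactly {2, 3, 4, 5, 6, 7, 8} — 7 values for 7 variables — and 2 appears only in lane 8's list, so lane 8 = 2.
The 2 variables lane 3 and lane 4 are confined to {6, 7}, which locks those values in; drop them from lane 1, lane 2.
lane 6 and lane 7 share exactly the 2 values {3, 4}; by pigeonhole those values go to them, so strike 3, 4 from lane 1, lane 2.
No further eliminations apply; lane 1 can still be any of 5, 8.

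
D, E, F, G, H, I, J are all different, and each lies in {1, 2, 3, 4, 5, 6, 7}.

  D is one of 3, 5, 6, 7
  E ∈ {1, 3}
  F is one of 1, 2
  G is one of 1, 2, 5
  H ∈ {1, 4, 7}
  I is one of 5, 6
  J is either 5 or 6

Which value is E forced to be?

3

The 7 variables together cover exactly {1, 2, 3, 4, 5, 6, 7} — 7 values for 7 variables — and 4 appears only in H's list, so H = 4.
The 6 still-open variables draw from only 6 values {1, 2, 3, 5, 6, 7}, so each is used; only D can be 7, hence D = 7.
The 5 still-open variables together cover exactly {1, 2, 3, 5, 6} — 5 values for 5 variables — and 3 appears only in E's list, so E = 3.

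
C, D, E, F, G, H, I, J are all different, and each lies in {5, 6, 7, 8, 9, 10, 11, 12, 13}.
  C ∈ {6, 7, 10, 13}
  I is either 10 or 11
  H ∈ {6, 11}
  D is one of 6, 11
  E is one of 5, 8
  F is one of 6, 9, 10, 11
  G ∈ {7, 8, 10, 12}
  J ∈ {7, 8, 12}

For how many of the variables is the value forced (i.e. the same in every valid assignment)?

2

The 2 variables D and H are confined to {6, 11}, which locks those values in; drop them from C, F, I.
I's domain is down to {10}, so I = 10. So C, F, G can't be 10.
F has just one choice, so F = 9.
Determined: F=9, I=10. The other variables each still have more than one consistent value. That makes 2.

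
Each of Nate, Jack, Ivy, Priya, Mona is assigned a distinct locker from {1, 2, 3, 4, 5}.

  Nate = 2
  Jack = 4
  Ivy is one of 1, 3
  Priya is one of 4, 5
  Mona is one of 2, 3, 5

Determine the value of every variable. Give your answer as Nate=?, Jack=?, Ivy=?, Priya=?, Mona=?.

Nate=2, Jack=4, Ivy=1, Priya=5, Mona=3

Nate's domain is down to {2}, so Nate = 2. So Mona can't be 2.
Jack has just one choice, so Jack = 4. Strike 4 from Priya.
Priya has just one choice, so Priya = 5. Remove 5 from Mona.
Mona has just one choice, so Mona = 3. Remove 3 from Ivy.
That leaves Ivy = 1.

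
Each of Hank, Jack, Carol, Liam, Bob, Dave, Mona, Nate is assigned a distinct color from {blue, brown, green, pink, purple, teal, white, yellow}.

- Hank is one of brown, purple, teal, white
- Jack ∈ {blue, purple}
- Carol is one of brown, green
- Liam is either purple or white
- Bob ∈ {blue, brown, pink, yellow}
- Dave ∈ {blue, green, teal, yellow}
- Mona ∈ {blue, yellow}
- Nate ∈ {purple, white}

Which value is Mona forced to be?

Among the 8 variables, pink fits only Bob (and all 8 values in {blue, brown, green, pink, purple, teal, white, yellow} must be used), so Bob = pink.
Liam and Nate share exactly the 2 values {purple, white}; by pigeonhole those values go to them, so strike purple, white from Hank, Jack.
That leaves Jack = blue. Eliminate blue elsewhere: Dave, Mona.
So Mona = yellow.

yellow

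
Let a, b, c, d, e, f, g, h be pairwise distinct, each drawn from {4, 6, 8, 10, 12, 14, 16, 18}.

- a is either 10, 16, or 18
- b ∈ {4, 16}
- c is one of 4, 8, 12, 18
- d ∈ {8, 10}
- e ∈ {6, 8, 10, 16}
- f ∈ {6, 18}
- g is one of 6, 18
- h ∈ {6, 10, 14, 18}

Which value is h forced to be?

Among the 8 variables, 12 fits only c (and all 8 values in {4, 6, 8, 10, 12, 14, 16, 18} must be used), so c = 12.
The 7 still-open variables draw from only 7 values {4, 6, 8, 10, 14, 16, 18}, so each is used; only b can be 4, hence b = 4.
The 6 still-open variables draw from only 6 values {6, 8, 10, 14, 16, 18}, so each is used; only h can be 14, hence h = 14.

14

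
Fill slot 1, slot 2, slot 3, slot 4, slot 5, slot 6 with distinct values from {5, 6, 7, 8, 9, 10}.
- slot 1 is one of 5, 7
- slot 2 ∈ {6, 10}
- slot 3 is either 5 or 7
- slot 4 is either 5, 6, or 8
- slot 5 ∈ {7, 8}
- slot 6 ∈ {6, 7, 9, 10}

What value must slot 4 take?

The 6 variables draw from only 6 values {5, 6, 7, 8, 9, 10}, so each is used; only slot 6 can be 9, hence slot 6 = 9.
The 5 still-open variables draw from only 5 values {5, 6, 7, 8, 10}, so each is used; only slot 2 can be 10, hence slot 2 = 10.
The 4 still-open variables draw from only 4 values {5, 6, 7, 8}, so each is used; only slot 4 can be 6, hence slot 4 = 6.

6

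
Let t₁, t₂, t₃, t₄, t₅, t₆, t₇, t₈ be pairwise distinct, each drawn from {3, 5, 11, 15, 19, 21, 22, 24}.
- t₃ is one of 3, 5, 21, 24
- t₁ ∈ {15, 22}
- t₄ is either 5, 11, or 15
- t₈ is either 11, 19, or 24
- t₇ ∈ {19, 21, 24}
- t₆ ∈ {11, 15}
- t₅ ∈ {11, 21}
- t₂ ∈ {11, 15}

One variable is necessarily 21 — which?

t₅

Among the 8 variables, 3 fits only t₃ (and all 8 values in {3, 5, 11, 15, 19, 21, 22, 24} must be used), so t₃ = 3.
The 7 still-open variables draw from only 7 values {5, 11, 15, 19, 21, 22, 24}, so each is used; only t₄ can be 5, hence t₄ = 5.
Among the 6 still-open variables, 22 fits only t₁ (and all 6 values in {11, 15, 19, 21, 22, 24} must be used), so t₁ = 22.
t₂ and t₆ between them cover only {11, 15} — a naked pair. Remove those values from t₅, t₈.
So 21 goes to t₅.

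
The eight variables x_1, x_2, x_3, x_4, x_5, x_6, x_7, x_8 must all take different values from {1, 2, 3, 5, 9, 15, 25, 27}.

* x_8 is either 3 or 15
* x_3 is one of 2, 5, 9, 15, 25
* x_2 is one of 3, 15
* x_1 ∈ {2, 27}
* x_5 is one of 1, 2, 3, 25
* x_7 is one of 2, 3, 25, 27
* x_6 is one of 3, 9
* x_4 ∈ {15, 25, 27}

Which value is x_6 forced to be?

9

Among the 8 variables, 1 fits only x_5 (and all 8 values in {1, 2, 3, 5, 9, 15, 25, 27} must be used), so x_5 = 1.
Among the 7 still-open variables, 5 fits only x_3 (and all 7 values in {2, 3, 5, 9, 15, 25, 27} must be used), so x_3 = 5.
The 6 still-open variables together cover exactly {2, 3, 9, 15, 25, 27} — 6 values for 6 variables — and 9 appears only in x_6's list, so x_6 = 9.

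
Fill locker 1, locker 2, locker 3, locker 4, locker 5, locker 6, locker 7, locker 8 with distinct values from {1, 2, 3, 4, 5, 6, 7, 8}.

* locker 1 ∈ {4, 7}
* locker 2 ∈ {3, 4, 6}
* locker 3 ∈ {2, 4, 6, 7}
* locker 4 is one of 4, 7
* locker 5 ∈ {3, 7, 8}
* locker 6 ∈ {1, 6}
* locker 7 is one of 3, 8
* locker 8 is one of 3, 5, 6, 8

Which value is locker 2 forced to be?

6

The 8 variables draw from only 8 values {1, 2, 3, 4, 5, 6, 7, 8}, so each is used; only locker 6 can be 1, hence locker 6 = 1.
The 7 still-open variables together cover exactly {2, 3, 4, 5, 6, 7, 8} — 7 values for 7 variables — and 2 appears only in locker 3's list, so locker 3 = 2.
Among the 6 still-open variables, 5 fits only locker 8 (and all 6 values in {3, 4, 5, 6, 7, 8} must be used), so locker 8 = 5.
Among the 5 still-open variables, 6 fits only locker 2 (and all 5 values in {3, 4, 6, 7, 8} must be used), so locker 2 = 6.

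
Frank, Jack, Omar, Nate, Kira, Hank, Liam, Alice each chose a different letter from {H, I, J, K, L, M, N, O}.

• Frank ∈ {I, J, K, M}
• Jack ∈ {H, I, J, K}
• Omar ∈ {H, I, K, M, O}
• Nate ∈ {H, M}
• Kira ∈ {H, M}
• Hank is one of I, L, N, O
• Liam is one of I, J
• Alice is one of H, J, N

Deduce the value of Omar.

Among the 8 variables, L fits only Hank (and all 8 values in {H, I, J, K, L, M, N, O} must be used), so Hank = L.
Among the 7 still-open variables, N fits only Alice (and all 7 values in {H, I, J, K, M, N, O} must be used), so Alice = N.
The 6 still-open variables draw from only 6 values {H, I, J, K, M, O}, so each is used; only Omar can be O, hence Omar = O.

O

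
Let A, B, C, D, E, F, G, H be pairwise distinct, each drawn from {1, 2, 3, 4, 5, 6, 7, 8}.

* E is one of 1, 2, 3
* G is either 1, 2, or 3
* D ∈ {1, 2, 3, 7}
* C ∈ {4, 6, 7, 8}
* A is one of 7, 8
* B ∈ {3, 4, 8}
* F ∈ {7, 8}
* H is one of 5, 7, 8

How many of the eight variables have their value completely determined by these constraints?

3

Among the 8 variables, 5 fits only H (and all 8 values in {1, 2, 3, 4, 5, 6, 7, 8} must be used), so H = 5.
The 7 still-open variables together cover exactly {1, 2, 3, 4, 6, 7, 8} — 7 values for 7 variables — and 6 appears only in C's list, so C = 6.
The 6 still-open variables together cover exactly {1, 2, 3, 4, 7, 8} — 6 values for 6 variables — and 4 appears only in B's list, so B = 4.
A and F share exactly the 2 values {7, 8}; by pigeonhole those values go to them, so strike 7, 8 from D.
Determined: B=4, C=6, H=5. The other variables each still have more than one consistent value. That makes 3.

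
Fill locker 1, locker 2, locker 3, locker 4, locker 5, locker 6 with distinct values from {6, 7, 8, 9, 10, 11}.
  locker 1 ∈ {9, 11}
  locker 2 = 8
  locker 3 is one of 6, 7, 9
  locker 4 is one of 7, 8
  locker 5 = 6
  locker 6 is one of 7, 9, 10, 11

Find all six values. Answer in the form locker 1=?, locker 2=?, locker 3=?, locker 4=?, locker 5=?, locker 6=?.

locker 1=11, locker 2=8, locker 3=9, locker 4=7, locker 5=6, locker 6=10

locker 2 must be 8 (only option left). So locker 4 can't be 8.
locker 4 must be 7 (only option left). So locker 3, locker 6 can't be 7.
locker 5 must be 6 (only option left). Remove 6 from locker 3.
locker 3 has just one choice, so locker 3 = 9. Remove 9 from locker 1, locker 6.
locker 1's domain is down to {11}, so locker 1 = 11. Strike 11 from locker 6.
locker 6's domain is down to {10}, so locker 6 = 10.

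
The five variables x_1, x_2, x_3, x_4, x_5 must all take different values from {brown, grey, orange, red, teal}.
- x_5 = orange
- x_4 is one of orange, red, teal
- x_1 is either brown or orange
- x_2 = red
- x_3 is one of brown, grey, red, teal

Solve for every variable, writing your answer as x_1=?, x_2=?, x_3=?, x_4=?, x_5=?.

x_1=brown, x_2=red, x_3=grey, x_4=teal, x_5=orange

x_2 must be red (only option left). Strike red from x_3, x_4.
That leaves x_5 = orange. Eliminate orange elsewhere: x_1, x_4.
That leaves x_1 = brown. Strike brown from x_3.
x_4 must be teal (only option left). Remove teal from x_3.
That leaves x_3 = grey.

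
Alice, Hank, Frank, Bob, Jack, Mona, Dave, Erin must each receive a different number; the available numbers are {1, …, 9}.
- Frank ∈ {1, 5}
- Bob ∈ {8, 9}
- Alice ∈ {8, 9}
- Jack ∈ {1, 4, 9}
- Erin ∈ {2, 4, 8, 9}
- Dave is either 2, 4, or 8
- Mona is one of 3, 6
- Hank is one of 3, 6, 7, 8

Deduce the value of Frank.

5

The 2 variables Alice and Bob are confined to {8, 9}, which locks those values in; drop them from Hank, Jack, Dave, Erin.
Dave and Erin between them cover only {2, 4} — a naked pair. Remove those values from Jack.
Jack's domain is down to {1}, so Jack = 1. So Frank can't be 1.
So Frank = 5.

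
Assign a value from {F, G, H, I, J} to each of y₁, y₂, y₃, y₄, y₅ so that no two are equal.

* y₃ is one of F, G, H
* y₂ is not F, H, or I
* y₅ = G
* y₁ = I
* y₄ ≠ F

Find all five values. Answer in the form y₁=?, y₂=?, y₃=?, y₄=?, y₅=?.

y₁ has just one choice, so y₁ = I. So y₄ can't be I.
y₅'s domain is down to {G}, so y₅ = G. Strike G from y₂, y₃, y₄.
y₂ has just one choice, so y₂ = J. Remove J from y₄.
y₄ must be H (only option left). So y₃ can't be H.
That leaves y₃ = F.

y₁=I, y₂=J, y₃=F, y₄=H, y₅=G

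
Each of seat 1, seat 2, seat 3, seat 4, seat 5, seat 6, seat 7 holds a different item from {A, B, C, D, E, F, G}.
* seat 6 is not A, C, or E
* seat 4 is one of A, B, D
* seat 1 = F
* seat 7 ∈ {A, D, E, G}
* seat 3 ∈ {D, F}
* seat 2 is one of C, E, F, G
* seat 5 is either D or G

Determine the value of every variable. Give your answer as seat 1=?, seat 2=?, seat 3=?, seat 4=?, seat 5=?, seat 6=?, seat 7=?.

seat 1=F, seat 2=C, seat 3=D, seat 4=A, seat 5=G, seat 6=B, seat 7=E

seat 1's domain is down to {F}, so seat 1 = F. So seat 2, seat 3, seat 6 can't be F.
That leaves seat 3 = D. Strike D from seat 4, seat 5, seat 6, seat 7.
seat 5 must be G (only option left). Eliminate G elsewhere: seat 2, seat 6, seat 7.
seat 6 has just one choice, so seat 6 = B. Strike B from seat 4.
seat 4's domain is down to {A}, so seat 4 = A. Eliminate A elsewhere: seat 7.
seat 7 must be E (only option left). Strike E from seat 2.
seat 2 has just one choice, so seat 2 = C.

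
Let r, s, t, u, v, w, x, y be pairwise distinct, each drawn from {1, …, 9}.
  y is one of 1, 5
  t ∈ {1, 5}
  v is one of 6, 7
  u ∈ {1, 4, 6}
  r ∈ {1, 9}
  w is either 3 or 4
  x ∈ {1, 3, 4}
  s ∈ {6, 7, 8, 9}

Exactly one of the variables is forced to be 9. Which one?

The 8 variables draw from only 8 values {1, 3, 4, 5, 6, 7, 8, 9}, so each is used; only s can be 8, hence s = 8.
The 7 still-open variables together cover exactly {1, 3, 4, 5, 6, 7, 9} — 7 values for 7 variables — and 7 appears only in v's list, so v = 7.
The 6 still-open variables draw from only 6 values {1, 3, 4, 5, 6, 9}, so each is used; only u can be 6, hence u = 6.
Among the 5 still-open variables, 9 fits only r (and all 5 values in {1, 3, 4, 5, 9} must be used), so r = 9.

r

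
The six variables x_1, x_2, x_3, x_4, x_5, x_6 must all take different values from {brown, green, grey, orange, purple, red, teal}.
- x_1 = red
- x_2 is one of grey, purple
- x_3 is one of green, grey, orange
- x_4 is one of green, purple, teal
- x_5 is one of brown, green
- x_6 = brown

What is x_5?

green

x_1's domain is down to {red}, so x_1 = red.
x_6 must be brown (only option left). So x_5 can't be brown.
So x_5 = green.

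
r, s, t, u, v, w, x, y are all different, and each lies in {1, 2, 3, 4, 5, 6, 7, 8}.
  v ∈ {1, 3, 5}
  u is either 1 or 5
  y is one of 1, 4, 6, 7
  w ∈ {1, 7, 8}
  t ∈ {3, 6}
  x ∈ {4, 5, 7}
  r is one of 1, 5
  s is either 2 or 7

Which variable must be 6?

t

The 8 variables together cover exactly {1, 2, 3, 4, 5, 6, 7, 8} — 8 values for 8 variables — and 2 appears only in s's list, so s = 2.
Among the 7 still-open variables, 8 fits only w (and all 7 values in {1, 3, 4, 5, 6, 7, 8} must be used), so w = 8.
The 2 variables r and u are confined to {1, 5}, which locks those values in; drop them from v, x, y.
That leaves v = 3. Eliminate 3 elsewhere: t.
So 6 goes to t.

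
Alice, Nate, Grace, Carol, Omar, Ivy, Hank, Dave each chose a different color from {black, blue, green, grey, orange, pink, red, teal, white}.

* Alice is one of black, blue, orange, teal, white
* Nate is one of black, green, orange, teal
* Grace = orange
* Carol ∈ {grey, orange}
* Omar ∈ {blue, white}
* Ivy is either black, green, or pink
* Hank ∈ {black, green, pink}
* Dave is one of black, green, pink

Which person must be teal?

Grace has just one choice, so Grace = orange. Strike orange from Alice, Nate, Carol.
Carol must be grey (only option left).
The 3 variables Ivy, Hank, Dave are confined to {black, green, pink}, which locks those values in; drop them from Alice, Nate.
So teal goes to Nate.

Nate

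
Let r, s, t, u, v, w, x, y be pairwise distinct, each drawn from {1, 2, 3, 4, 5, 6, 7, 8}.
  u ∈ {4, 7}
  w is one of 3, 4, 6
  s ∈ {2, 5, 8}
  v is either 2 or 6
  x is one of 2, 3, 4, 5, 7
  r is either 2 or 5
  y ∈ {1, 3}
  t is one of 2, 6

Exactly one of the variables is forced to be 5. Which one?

r

The 8 variables together cover exactly {1, 2, 3, 4, 5, 6, 7, 8} — 8 values for 8 variables — and 1 appears only in y's list, so y = 1.
Among the 7 still-open variables, 8 fits only s (and all 7 values in {2, 3, 4, 5, 6, 7, 8} must be used), so s = 8.
t and v share exactly the 2 values {2, 6}; by pigeonhole those values go to them, so strike 2, 6 from r, w, x.
So 5 goes to r.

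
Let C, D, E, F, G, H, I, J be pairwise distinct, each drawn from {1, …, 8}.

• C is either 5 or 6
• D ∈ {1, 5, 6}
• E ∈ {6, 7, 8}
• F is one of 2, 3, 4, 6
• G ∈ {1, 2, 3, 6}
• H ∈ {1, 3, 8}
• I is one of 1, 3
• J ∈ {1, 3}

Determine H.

The 8 variables draw from only 8 values {1, 2, 3, 4, 5, 6, 7, 8}, so each is used; only F can be 4, hence F = 4.
The 7 still-open variables together cover exactly {1, 2, 3, 5, 6, 7, 8} — 7 values for 7 variables — and 2 appears only in G's list, so G = 2.
The 6 still-open variables together cover exactly {1, 3, 5, 6, 7, 8} — 6 values for 6 variables — and 7 appears only in E's list, so E = 7.
The 5 still-open variables together cover exactly {1, 3, 5, 6, 8} — 5 values for 5 variables — and 8 appears only in H's list, so H = 8.

8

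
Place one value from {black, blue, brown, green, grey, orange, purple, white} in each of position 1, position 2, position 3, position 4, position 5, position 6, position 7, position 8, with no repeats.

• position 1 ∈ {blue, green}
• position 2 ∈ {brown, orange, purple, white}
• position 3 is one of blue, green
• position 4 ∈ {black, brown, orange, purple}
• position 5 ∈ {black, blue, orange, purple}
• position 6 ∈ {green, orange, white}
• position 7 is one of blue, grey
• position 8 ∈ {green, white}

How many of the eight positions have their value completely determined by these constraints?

3

Among the 8 variables, grey fits only position 7 (and all 8 values in {black, blue, brown, green, grey, orange, purple, white} must be used), so position 7 = grey.
position 1 and position 3 share exactly the 2 values {blue, green}; by pigeonhole those values go to them, so strike blue, green from position 5, position 6, position 8.
That leaves position 8 = white. So position 2, position 6 can't be white.
position 6's domain is down to {orange}, so position 6 = orange. Remove orange from position 2, position 4, position 5.
Determined: position 6=orange, position 7=grey, position 8=white. The other positions each still have more than one consistent value. That makes 3.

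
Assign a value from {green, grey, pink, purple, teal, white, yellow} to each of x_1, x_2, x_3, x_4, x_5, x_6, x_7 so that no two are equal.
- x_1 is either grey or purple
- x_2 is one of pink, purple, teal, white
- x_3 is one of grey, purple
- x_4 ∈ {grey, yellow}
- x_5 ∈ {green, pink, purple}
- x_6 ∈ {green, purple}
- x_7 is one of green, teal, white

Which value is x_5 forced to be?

pink

Among the 7 variables, yellow fits only x_4 (and all 7 values in {green, grey, pink, purple, teal, white, yellow} must be used), so x_4 = yellow.
x_1 and x_3 share exactly the 2 values {grey, purple}; by pigeonhole those values go to them, so strike grey, purple from x_2, x_5, x_6.
x_6's domain is down to {green}, so x_6 = green. Eliminate green elsewhere: x_5, x_7.
So x_5 = pink.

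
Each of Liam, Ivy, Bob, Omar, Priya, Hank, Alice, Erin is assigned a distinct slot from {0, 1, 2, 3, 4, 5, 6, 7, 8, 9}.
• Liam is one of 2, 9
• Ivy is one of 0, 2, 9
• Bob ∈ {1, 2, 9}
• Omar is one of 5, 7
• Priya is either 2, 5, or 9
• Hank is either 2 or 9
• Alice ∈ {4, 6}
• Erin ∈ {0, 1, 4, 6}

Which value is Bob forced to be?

1

Among the 8 variables, 7 fits only Omar (and all 8 values in {0, 1, 2, 4, 5, 6, 7, 9} must be used), so Omar = 7.
Among the 7 still-open variables, 5 fits only Priya (and all 7 values in {0, 1, 2, 4, 5, 6, 9} must be used), so Priya = 5.
The 2 variables Liam and Hank are confined to {2, 9}, which locks those values in; drop them from Ivy, Bob.
So Bob = 1.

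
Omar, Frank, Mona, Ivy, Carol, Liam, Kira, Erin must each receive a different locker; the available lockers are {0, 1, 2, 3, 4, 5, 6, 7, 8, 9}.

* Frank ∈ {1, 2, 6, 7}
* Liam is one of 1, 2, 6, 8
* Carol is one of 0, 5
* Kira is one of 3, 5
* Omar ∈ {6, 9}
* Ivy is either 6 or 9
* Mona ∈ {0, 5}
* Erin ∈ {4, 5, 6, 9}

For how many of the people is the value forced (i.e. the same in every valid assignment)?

2

Omar and Ivy between them cover only {6, 9} — a naked pair. Remove those values from Frank, Liam, Erin.
Mona and Carol share exactly the 2 values {0, 5}; by pigeonhole those values go to them, so strike 0, 5 from Kira, Erin.
That leaves Kira = 3.
That leaves Erin = 4.
Determined: Kira=3, Erin=4. The other people each still have more than one consistent value. That makes 2.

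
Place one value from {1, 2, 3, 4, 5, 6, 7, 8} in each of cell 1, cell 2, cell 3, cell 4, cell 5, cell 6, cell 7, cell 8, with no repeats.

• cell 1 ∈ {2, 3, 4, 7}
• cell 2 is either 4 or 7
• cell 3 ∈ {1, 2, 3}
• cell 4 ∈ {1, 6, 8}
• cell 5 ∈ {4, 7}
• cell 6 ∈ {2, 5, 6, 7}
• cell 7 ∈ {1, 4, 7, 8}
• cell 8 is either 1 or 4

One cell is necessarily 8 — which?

cell 7

The 8 variables together cover exactly {1, 2, 3, 4, 5, 6, 7, 8} — 8 values for 8 variables — and 5 appears only in cell 6's list, so cell 6 = 5.
The 7 still-open variables draw from only 7 values {1, 2, 3, 4, 6, 7, 8}, so each is used; only cell 4 can be 6, hence cell 4 = 6.
The 6 still-open variables draw from only 6 values {1, 2, 3, 4, 7, 8}, so each is used; only cell 7 can be 8, hence cell 7 = 8.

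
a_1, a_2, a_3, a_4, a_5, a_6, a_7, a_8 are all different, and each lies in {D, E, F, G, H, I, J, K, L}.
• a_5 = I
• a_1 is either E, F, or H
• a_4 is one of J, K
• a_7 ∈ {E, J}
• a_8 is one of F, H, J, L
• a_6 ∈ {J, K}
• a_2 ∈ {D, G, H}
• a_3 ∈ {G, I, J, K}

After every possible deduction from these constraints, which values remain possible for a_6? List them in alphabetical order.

J, K

a_5 must be I (only option left). Strike I from a_3.
a_4 and a_6 between them cover only {J, K} — a naked pair. Remove those values from a_3, a_7, a_8.
That leaves a_3 = G. Strike G from a_2.
a_7 must be E (only option left). Remove E from a_1.
No further eliminations apply; a_6 can still be any of J, K.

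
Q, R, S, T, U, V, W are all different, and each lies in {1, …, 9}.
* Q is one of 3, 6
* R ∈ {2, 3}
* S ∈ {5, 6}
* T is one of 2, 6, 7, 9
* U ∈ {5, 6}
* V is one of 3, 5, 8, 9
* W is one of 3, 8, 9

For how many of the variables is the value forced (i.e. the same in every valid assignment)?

The 7 variables together cover exactly {2, 3, 5, 6, 7, 8, 9} — 7 values for 7 variables — and 7 appears only in T's list, so T = 7.
The 6 still-open variables together cover exactly {2, 3, 5, 6, 8, 9} — 6 values for 6 variables — and 2 appears only in R's list, so R = 2.
The 2 variables S and U are confined to {5, 6}, which locks those values in; drop them from Q, V.
Q's domain is down to {3}, so Q = 3. Strike 3 from V, W.
Determined: Q=3, R=2, T=7. The other variables each still have more than one consistent value. That makes 3.

3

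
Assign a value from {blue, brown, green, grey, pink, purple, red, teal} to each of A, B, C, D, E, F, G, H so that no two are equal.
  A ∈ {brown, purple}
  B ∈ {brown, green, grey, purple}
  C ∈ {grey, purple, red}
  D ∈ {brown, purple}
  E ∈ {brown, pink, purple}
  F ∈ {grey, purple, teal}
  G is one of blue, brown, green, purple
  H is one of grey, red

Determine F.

Among the 8 variables, blue fits only G (and all 8 values in {blue, brown, green, grey, pink, purple, red, teal} must be used), so G = blue.
Among the 7 still-open variables, green fits only B (and all 7 values in {brown, green, grey, pink, purple, red, teal} must be used), so B = green.
The 6 still-open variables draw from only 6 values {brown, grey, pink, purple, red, teal}, so each is used; only E can be pink, hence E = pink.
Among the 5 still-open variables, teal fits only F (and all 5 values in {brown, grey, purple, red, teal} must be used), so F = teal.

teal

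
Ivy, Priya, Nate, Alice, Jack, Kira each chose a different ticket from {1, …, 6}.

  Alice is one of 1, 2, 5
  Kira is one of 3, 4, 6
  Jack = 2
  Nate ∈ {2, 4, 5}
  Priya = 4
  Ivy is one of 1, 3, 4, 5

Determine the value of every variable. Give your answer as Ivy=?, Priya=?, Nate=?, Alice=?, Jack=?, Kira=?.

Priya's domain is down to {4}, so Priya = 4. So Ivy, Nate, Kira can't be 4.
That leaves Jack = 2. So Nate, Alice can't be 2.
Nate's domain is down to {5}, so Nate = 5. Remove 5 from Ivy, Alice.
Alice must be 1 (only option left). Remove 1 from Ivy.
Ivy must be 3 (only option left). Strike 3 from Kira.
Kira's domain is down to {6}, so Kira = 6.

Ivy=3, Priya=4, Nate=5, Alice=1, Jack=2, Kira=6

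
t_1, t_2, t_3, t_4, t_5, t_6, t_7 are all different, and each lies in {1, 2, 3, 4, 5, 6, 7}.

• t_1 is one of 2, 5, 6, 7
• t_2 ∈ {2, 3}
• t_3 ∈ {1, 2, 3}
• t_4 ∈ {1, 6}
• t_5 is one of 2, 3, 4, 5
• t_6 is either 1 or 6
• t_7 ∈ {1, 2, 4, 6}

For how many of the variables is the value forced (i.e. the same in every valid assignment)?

The 7 variables together cover exactly {1, 2, 3, 4, 5, 6, 7} — 7 values for 7 variables — and 7 appears only in t_1's list, so t_1 = 7.
The 6 still-open variables draw from only 6 values {1, 2, 3, 4, 5, 6}, so each is used; only t_5 can be 5, hence t_5 = 5.
The 5 still-open variables draw from only 5 values {1, 2, 3, 4, 6}, so each is used; only t_7 can be 4, hence t_7 = 4.
t_4 and t_6 between them cover only {1, 6} — a naked pair. Remove those values from t_3.
Determined: t_1=7, t_5=5, t_7=4. The other variables each still have more than one consistent value. That makes 3.

3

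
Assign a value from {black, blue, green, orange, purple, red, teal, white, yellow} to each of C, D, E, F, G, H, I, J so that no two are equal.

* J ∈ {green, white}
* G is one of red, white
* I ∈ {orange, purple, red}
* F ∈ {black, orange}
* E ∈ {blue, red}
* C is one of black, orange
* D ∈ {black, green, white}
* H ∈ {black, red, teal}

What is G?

red

Among the 8 variables, blue fits only E (and all 8 values in {black, blue, green, orange, purple, red, teal, white} must be used), so E = blue.
Among the 7 still-open variables, purple fits only I (and all 7 values in {black, green, orange, purple, red, teal, white} must be used), so I = purple.
The 6 still-open variables together cover exactly {black, green, orange, red, teal, white} — 6 values for 6 variables — and teal appears only in H's list, so H = teal.
The 5 still-open variables together cover exactly {black, green, orange, red, white} — 5 values for 5 variables — and red appears only in G's list, so G = red.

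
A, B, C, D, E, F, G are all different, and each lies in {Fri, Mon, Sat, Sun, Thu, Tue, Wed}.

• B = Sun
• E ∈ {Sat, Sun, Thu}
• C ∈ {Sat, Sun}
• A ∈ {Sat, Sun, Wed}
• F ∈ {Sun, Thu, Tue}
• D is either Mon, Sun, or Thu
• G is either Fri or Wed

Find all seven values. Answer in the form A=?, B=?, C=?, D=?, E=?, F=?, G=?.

A=Wed, B=Sun, C=Sat, D=Mon, E=Thu, F=Tue, G=Fri

B has just one choice, so B = Sun. Strike Sun from A, C, D, E, F.
C's domain is down to {Sat}, so C = Sat. Eliminate Sat elsewhere: A, E.
E has just one choice, so E = Thu. Remove Thu from D, F.
F has just one choice, so F = Tue.
A has just one choice, so A = Wed. Remove Wed from G.
D must be Mon (only option left).
That leaves G = Fri.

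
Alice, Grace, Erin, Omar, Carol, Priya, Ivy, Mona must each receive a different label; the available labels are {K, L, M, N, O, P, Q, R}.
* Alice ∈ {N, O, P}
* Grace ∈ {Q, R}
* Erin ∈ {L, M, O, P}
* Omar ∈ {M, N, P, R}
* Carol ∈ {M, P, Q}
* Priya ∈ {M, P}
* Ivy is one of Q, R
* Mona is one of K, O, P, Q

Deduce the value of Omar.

Among the 8 variables, K fits only Mona (and all 8 values in {K, L, M, N, O, P, Q, R} must be used), so Mona = K.
Among the 7 still-open variables, L fits only Erin (and all 7 values in {L, M, N, O, P, Q, R} must be used), so Erin = L.
Among the 6 still-open variables, O fits only Alice (and all 6 values in {M, N, O, P, Q, R} must be used), so Alice = O.
The 5 still-open variables together cover exactly {M, N, P, Q, R} — 5 values for 5 variables — and N appears only in Omar's list, so Omar = N.

N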